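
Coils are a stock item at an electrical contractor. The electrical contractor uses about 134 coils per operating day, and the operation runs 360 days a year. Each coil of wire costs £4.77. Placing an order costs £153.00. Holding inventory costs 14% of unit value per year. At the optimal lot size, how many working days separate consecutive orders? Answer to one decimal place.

T ≈ 35.1 days

Annual demand D = 134 × 360 = 48,240.
Holding cost H = 0.14 × £4.77 = £0.6678 per unit per year.
Q* = √(2DS/H) = √(2 × 48,240 × 153 / 0.6678) ≈ 4701.55.
Cycle time = Q*/D × 360 = 4701.55 / 48,240 × 360 ≈ 35.086 days.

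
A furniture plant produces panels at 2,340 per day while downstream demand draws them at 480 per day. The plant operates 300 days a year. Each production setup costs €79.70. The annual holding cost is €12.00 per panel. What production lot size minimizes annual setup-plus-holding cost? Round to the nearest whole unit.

Annual demand D = 480 × 300 = 144,000.
Production build-up factor (1 − d/p) = 1 − 480/2,340 = 0.7949.
Q* = √(2DS / (H(1 − d/p))) = √(2 × 144,000 × 79.7 / (12 × 0.7949)).
= √(22,953,600 / 9.5385) ≈ 1551.266.

Q* ≈ 1,551 panels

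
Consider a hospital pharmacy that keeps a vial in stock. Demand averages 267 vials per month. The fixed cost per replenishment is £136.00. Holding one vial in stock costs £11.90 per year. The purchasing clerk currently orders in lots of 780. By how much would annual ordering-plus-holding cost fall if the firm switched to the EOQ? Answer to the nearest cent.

Annual demand D = 267 × 12 = 3,204.
EOQ = √(2DS/H) = √(2 × 3,204 × 136 / 11.9) ≈ 270.62.
Cost at Q* = (D/Q*)S + (Q*/2)H = √(2DSH) ≈ £3,220.36.
Cost at Q = 780: (3,204/780)×136 + (780/2)×11.9 = £558.65 + £4,641.00 = £5,199.65.
Excess = £5,199.65 − £3,220.36 = £1,979.29.

Extra cost ≈ £1,979.29 per year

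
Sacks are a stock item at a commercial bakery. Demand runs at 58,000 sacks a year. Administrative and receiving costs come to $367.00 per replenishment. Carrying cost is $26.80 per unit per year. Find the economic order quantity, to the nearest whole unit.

EOQ = √(2DS / H) = √(2 × 58,000 × 367 / 26.8).
= √(42,572,000 / 26.8) = √1,588,507.4627 ≈ 1260.360.

Q* ≈ 1,260 sacks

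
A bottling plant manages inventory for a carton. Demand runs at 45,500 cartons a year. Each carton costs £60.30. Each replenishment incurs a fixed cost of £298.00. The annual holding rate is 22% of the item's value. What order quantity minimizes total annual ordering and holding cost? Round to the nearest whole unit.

Q* ≈ 1,430 cartons

Holding cost H = 0.22 × £60.30 = £13.2660 per unit per year.
EOQ = √(2DS / H) = √(2 × 45,500 × 298 / 13.266).
= √(27,118,000 / 13.266) = √2,044,173.074 ≈ 1429.746.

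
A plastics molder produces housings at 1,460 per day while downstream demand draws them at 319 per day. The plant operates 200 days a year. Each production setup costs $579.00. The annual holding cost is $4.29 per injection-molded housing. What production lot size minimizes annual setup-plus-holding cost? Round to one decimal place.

Annual demand D = 319 × 200 = 63,800.
Production build-up factor (1 − d/p) = 1 − 319/1,460 = 0.7815.
Q* = √(2DS / (H(1 − d/p))) = √(2 × 63,800 × 579 / (4.29 × 0.7815)).
= √(73,880,400 / 3.3527) ≈ 4694.286.

Q* ≈ 4,694.3 housings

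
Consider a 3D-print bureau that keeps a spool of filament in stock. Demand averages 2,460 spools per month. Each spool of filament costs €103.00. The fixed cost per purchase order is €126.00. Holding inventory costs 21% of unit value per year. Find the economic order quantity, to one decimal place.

Q* ≈ 586.4 spools

Annual demand D = 2,460 × 12 = 29,520.
Holding cost H = 0.21 × €103.00 = €21.6300 per unit per year.
EOQ = √(2DS / H) = √(2 × 29,520 × 126 / 21.63).
= √(7,439,040 / 21.63) = √343,922.3301 ≈ 586.449.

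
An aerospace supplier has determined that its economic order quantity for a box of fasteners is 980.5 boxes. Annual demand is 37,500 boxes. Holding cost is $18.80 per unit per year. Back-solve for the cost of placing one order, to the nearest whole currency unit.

S ≈ $241

Squaring Q* = √(2DS/H) gives Q*² = 2DS/H.
From Q* = √(2DS/H): S = Q*²H / (2D) = 980.5² × 18.8 / (2 × 37,500) = 240.9860.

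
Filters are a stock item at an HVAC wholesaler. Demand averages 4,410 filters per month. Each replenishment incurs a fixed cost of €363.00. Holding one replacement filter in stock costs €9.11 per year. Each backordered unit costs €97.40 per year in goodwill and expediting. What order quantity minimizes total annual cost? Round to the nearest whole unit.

Q* ≈ 2,148 filters

Annual demand D = 4,410 × 12 = 52,920.
With planned backorders, Q* = √(2DS/H) · √((H+B)/B).
√(2DS/H) = √(2 × 52,920 × 363 / 9.11) = 2053.615.
√((H+B)/B) = √((9.11+97.4)/97.4) = 1.0457.
Q* ≈ 2147.508.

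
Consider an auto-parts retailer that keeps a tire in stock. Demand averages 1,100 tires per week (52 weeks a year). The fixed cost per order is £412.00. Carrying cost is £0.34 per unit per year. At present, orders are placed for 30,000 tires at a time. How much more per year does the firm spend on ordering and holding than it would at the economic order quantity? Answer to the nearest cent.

Annual demand D = 1,100 × 52 = 57,200.
EOQ = √(2DS/H) = √(2 × 57,200 × 412 / 0.34) ≈ 11773.95.
Cost at Q* = (D/Q*)S + (Q*/2)H = √(2DSH) ≈ £4,003.14.
Cost at Q = 30,000: (57,200/30,000)×412 + (30,000/2)×0.34 = £785.55 + £5,100.00 = £5,885.55.
Excess = £5,885.55 − £4,003.14 = £1,882.40.

Extra cost ≈ £1,882.40 per year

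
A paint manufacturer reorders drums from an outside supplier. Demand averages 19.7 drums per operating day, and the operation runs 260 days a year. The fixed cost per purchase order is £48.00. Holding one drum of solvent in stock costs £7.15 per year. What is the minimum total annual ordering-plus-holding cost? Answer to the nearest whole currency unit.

Annual demand D = 19.7 × 260 = 5,122.
The optimal lot size = √(2DS/H) = √(2 × 5,122 × 48 / 7.15) ≈ 262.24.
At Q*, ordering cost (D/Q*)S equals holding cost (Q*/2)H, each = √(DSH/2).
Minimum total = √(2DSH) = √(2 × 5,122 × 48 × 7.15) ≈ 1875.031.

TC* ≈ £1,875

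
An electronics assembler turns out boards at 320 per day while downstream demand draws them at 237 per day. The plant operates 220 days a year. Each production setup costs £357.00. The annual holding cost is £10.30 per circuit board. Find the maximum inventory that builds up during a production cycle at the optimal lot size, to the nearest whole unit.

Annual demand D = 237 × 220 = 52,140.
Production build-up factor (1 − d/p) = 1 − 237/320 = 0.2594.
Q* = √(2DS / (H(1 − d/p))) = √(2 × 52,140 × 357 / (10.3 × 0.2594)).
= √(37,227,960 / 2.6716) ≈ 3732.948.
Maximum inventory = Q*(1 − d/p) = 3732.948 × 0.2594 ≈ 968.233.

I_max ≈ 968 boards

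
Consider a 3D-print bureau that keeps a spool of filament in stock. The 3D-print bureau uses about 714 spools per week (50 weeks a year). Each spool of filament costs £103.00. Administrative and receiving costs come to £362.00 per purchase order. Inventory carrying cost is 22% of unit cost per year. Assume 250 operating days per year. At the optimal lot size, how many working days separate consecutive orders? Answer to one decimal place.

T ≈ 7.5 days

Annual demand D = 714 × 50 = 35,700.
Holding cost H = 0.22 × £103.00 = £22.6600 per unit per year.
The optimal lot size = √(2DS/H) = √(2 × 35,700 × 362 / 22.66) ≈ 1068.01.
Cycle time = Q*/D × 250 = 1068.01 / 35,700 × 250 ≈ 7.479 days.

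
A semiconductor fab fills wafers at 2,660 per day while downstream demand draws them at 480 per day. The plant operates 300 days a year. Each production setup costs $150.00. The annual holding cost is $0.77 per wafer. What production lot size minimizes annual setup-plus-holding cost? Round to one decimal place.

Q* ≈ 8,273.9 wafers

Annual demand D = 480 × 300 = 144,000.
Production build-up factor (1 − d/p) = 1 − 480/2,660 = 0.8195.
Q* = √(2DS / (H(1 − d/p))) = √(2 × 144,000 × 150 / (0.77 × 0.8195)).
= √(43,200,000 / 0.6311) ≈ 8273.877.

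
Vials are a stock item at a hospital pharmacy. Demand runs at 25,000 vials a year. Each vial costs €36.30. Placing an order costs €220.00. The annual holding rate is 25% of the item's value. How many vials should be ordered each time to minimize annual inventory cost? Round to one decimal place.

Holding cost H = 0.25 × €36.30 = €9.0750 per unit per year.
EOQ = √(2DS / H) = √(2 × 25,000 × 220 / 9.075).
= √(11,000,000 / 9.075) = √1,212,121.2121 ≈ 1100.964.

Q* ≈ 1,101.0 vials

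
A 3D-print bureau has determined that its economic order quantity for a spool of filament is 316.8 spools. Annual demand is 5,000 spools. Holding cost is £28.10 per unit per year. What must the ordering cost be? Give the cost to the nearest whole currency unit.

S ≈ £282

Squaring Q* = √(2DS/H) gives Q*² = 2DS/H.
From Q* = √(2DS/H): S = Q*²H / (2D) = 316.8² × 28.1 / (2 × 5,000) = 282.0179.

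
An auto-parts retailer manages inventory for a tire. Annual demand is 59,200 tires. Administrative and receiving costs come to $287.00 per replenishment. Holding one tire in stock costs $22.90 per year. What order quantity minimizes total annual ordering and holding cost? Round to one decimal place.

EOQ = √(2DS / H) = √(2 × 59,200 × 287 / 22.9).
= √(33,980,800 / 22.9) = √1,483,877.7293 ≈ 1218.145.

Q* ≈ 1,218.1 tires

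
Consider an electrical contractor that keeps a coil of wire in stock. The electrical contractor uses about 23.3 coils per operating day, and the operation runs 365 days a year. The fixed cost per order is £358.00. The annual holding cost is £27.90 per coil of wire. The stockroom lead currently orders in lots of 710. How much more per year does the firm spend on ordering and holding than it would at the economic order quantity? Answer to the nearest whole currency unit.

Annual demand D = 23.3 × 365 = 8,504.5.
EOQ = √(2DS/H) = √(2 × 8,504.5 × 358 / 27.9) ≈ 467.17.
Cost at Q* = (D/Q*)S + (Q*/2)H = √(2DSH) ≈ £13,034.16.
Cost at Q = 710: (8,504.5/710)×358 + (710/2)×27.9 = £4,288.18 + £9,904.50 = £14,192.68.
Excess = £14,192.68 − £13,034.16 = £1,158.53.

Extra cost ≈ £1,159 per year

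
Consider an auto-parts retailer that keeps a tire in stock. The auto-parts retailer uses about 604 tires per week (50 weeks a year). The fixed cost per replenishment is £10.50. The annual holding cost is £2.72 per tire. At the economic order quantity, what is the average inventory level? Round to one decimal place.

Average inventory ≈ 241.4 tires

Annual demand D = 604 × 50 = 30,200.
Q* = √(2DS/H) = √(2 × 30,200 × 10.5 / 2.72) ≈ 482.87.
Average inventory = Q*/2 ≈ 482.87 / 2 = 241.434.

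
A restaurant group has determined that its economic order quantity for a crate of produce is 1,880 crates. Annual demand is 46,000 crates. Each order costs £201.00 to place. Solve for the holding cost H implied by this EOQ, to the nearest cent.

H ≈ £5.23

The basic EOQ model gives Q* = √(2DS/H); rearrange for the unknown.
From Q* = √(2DS/H): H = 2DS / Q*² = 2 × 46,000 × 201 / 1,880² = 5.2320.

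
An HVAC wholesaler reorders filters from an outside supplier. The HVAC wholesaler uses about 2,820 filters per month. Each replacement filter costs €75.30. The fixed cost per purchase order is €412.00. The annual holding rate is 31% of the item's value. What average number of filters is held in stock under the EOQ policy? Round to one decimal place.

Average inventory ≈ 546.5 filters

Annual demand D = 2,820 × 12 = 33,840.
Holding cost H = 0.31 × €75.30 = €23.3430 per unit per year.
Q* = √(2DS/H) = √(2 × 33,840 × 412 / 23.343) ≈ 1092.95.
Average inventory = Q*/2 ≈ 1092.95 / 2 = 546.475.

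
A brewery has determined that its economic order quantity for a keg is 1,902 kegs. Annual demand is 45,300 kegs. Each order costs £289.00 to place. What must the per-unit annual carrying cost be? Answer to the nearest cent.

H ≈ £7.24

Squaring Q* = √(2DS/H) gives Q*² = 2DS/H.
From Q* = √(2DS/H): H = 2DS / Q*² = 2 × 45,300 × 289 / 1,902² = 7.2378.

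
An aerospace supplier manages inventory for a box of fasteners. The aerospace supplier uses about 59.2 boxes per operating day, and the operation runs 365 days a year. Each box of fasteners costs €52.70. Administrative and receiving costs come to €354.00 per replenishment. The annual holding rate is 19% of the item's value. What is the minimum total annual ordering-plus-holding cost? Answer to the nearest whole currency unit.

TC* ≈ €12,377

Annual demand D = 59.2 × 365 = 21,608.
Holding cost H = 0.19 × €52.70 = €10.0130 per unit per year.
The optimal lot size = √(2DS/H) = √(2 × 21,608 × 354 / 10.013) ≈ 1236.07.
At the optimum the two cost components are equal, so total cost = 2·(Q*/2)H = Q*·H.
Minimum total = √(2DSH) = √(2 × 21,608 × 354 × 10.013) ≈ 12376.733.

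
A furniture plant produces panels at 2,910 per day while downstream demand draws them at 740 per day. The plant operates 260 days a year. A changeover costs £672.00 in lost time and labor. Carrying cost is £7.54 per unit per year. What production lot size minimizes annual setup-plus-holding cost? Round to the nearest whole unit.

Annual demand D = 740 × 260 = 192,400.
Production build-up factor (1 − d/p) = 1 − 740/2,910 = 0.7457.
Q* = √(2DS / (H(1 − d/p))) = √(2 × 192,400 × 672 / (7.54 × 0.7457)).
= √(258,585,600 / 5.6226) ≈ 6781.615.

Q* ≈ 6,782 panels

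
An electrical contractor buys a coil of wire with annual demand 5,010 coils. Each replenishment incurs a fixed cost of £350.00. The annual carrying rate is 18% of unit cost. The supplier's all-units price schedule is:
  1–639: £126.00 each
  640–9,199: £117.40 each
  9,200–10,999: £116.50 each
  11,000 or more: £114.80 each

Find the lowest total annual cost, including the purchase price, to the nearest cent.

TC* ≈ £597,676.08

Holding cost per unit per year at price C is H = 0.18·C.
For each price level, check whether its EOQ is feasible; otherwise the best quantity at that price is the breakpoint.
EOQ at £126.00 = 393.2 (feasible in tier 1): TC = 5,010×£126.00 + (5,010/393.2)×350 + (393.2/2)×0.18×£126.00 = £640,178.45.
EOQ at £117.40 = 407.4 < 640, so use break Q=640: TC = 5,010×£117.40 + (5,010/640.0)×350 + (640.0/2)×0.18×£117.40 = £597,676.08.
EOQ at £116.50 = 408.9 < 9200, so use break Q=9200: TC = 5,010×£116.50 + (5,010/9200.0)×350 + (9200.0/2)×0.18×£116.50 = £680,317.60.
EOQ at £114.80 = 412.0 < 11000, so use break Q=11000: TC = 5,010×£114.80 + (5,010/11000.0)×350 + (11000.0/2)×0.18×£114.80 = £688,959.41.
Lowest total cost among the candidates is at Q = 640.0.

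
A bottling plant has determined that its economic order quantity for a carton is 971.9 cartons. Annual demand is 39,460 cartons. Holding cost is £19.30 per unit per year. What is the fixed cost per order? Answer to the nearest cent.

The basic EOQ model gives Q* = √(2DS/H); rearrange for the unknown.
From Q* = √(2DS/H): S = Q*²H / (2D) = 971.9² × 19.3 / (2 × 39,460) = 231.0008.

S ≈ £231.00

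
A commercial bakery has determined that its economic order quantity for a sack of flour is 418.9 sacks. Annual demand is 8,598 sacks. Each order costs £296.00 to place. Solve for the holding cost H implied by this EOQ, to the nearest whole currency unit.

Invert the EOQ relation Q*² = 2DS/H.
From Q* = √(2DS/H): H = 2DS / Q*² = 2 × 8,598 × 296 / 418.9² = 29.0067.

H ≈ £29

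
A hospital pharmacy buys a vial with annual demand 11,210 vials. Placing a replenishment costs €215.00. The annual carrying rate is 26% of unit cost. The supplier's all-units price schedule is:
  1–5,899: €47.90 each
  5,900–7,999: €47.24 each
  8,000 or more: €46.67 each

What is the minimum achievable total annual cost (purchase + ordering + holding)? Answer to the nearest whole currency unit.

TC* ≈ €544,707

Holding cost per unit per year at price C is H = 0.26·C.
For each price level, check whether its EOQ is feasible; otherwise the best quantity at that price is the breakpoint.
EOQ at €47.90 = 622.1 (feasible in tier 1): TC = 11,210×€47.90 + (11,210/622.1)×215 + (622.1/2)×0.26×€47.90 = €544,707.03.
EOQ at €47.24 = 626.5 < 5900, so use break Q=5900: TC = 11,210×€47.24 + (11,210/5900.0)×215 + (5900.0/2)×0.26×€47.24 = €566,201.98.
EOQ at €46.67 = 630.3 < 8000, so use break Q=8000: TC = 11,210×€46.67 + (11,210/8000.0)×215 + (8000.0/2)×0.26×€46.67 = €572,008.77.
Lowest total cost among the candidates is at Q = 622.1.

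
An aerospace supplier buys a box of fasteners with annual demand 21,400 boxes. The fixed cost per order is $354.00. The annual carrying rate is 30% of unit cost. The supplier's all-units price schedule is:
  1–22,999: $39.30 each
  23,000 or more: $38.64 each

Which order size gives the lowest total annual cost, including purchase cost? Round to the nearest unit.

Q* ≈ 1,134 boxes

Holding cost per unit per year at price C is H = 0.30·C.
Candidates are each tier's EOQ (if it falls in that tier) and each price-break quantity.
EOQ at $39.30 = 1133.6 (feasible in tier 1): TC = 21,400×$39.30 + (21,400/1133.6)×354 + (1133.6/2)×0.30×$39.30 = $854,385.35.
EOQ at $38.64 = 1143.3 < 23000, so use break Q=23000: TC = 21,400×$38.64 + (21,400/23000.0)×354 + (23000.0/2)×0.30×$38.64 = $960,533.37.
Lowest total cost is $854,385.35 at Q = 1133.6.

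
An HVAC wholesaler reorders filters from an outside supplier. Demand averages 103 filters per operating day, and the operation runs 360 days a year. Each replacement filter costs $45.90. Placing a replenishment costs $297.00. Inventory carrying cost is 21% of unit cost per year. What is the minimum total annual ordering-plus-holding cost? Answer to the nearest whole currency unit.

TC* ≈ $14,571

Annual demand D = 103 × 360 = 37,080.
Holding cost H = 0.21 × $45.90 = $9.6390 per unit per year.
Q* = √(2DS/H) = √(2 × 37,080 × 297 / 9.639) ≈ 1511.64.
At Q*, ordering cost (D/Q*)S equals holding cost (Q*/2)H, each = √(DSH/2).
Minimum total = √(2DSH) = √(2 × 37,080 × 297 × 9.639) ≈ 14570.655.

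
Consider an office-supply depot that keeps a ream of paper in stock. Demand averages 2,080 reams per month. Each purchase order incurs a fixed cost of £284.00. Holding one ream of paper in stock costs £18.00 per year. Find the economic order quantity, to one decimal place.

Annual demand D = 2,080 × 12 = 24,960.
EOQ = √(2DS / H) = √(2 × 24,960 × 284 / 18).
= √(14,177,280 / 18) = √787,626.6667 ≈ 887.483.

Q* ≈ 887.5 reams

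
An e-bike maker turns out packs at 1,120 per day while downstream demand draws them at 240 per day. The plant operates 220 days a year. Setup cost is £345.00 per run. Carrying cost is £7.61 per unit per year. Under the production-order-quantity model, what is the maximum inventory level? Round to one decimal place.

Annual demand D = 240 × 220 = 52,800.
Production build-up factor (1 − d/p) = 1 − 240/1,120 = 0.7857.
Q* = √(2DS / (H(1 − d/p))) = √(2 × 52,800 × 345 / (7.61 × 0.7857)).
= √(36,432,000 / 5.9793) ≈ 2468.407.
Maximum inventory = Q*(1 − d/p) = 2468.407 × 0.7857 ≈ 1939.463.

I_max ≈ 1,939.5 packs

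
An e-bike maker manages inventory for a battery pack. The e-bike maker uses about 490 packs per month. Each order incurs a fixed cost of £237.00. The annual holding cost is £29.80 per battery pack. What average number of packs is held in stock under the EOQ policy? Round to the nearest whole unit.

Annual demand D = 490 × 12 = 5,880.
Q* = √(2DS/H) = √(2 × 5,880 × 237 / 29.8) ≈ 305.82.
Average inventory = Q*/2 ≈ 305.82 / 2 = 152.911.

Average inventory ≈ 153 packs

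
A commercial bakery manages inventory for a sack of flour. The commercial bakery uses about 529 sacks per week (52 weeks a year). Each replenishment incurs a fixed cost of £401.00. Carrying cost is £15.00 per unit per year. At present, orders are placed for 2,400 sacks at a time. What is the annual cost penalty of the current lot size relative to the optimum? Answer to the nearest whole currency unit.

Extra cost ≈ £4,405 per year

Annual demand D = 529 × 52 = 27,508.
EOQ = √(2DS/H) = √(2 × 27,508 × 401 / 15) ≈ 1212.75.
Cost at Q* = (D/Q*)S + (Q*/2)H = √(2DSH) ≈ £18,191.24.
Cost at Q = 2,400: (27,508/2,400)×401 + (2,400/2)×15 = £4,596.13 + £18,000.00 = £22,596.13.
Excess = £22,596.13 − £18,191.24 = £4,404.89.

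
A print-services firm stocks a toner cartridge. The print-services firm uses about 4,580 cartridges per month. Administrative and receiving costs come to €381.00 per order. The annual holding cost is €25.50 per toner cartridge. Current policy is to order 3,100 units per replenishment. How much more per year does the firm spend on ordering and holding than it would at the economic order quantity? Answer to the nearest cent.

Extra cost ≈ €13,600.60 per year

Annual demand D = 4,580 × 12 = 54,960.
EOQ = √(2DS/H) = √(2 × 54,960 × 381 / 25.5) ≈ 1281.54.
Cost at Q* = (D/Q*)S + (Q*/2)H = √(2DSH) ≈ €32,679.16.
Cost at Q = 3,100: (54,960/3,100)×381 + (3,100/2)×25.5 = €6,754.76 + €39,525.00 = €46,279.76.
Excess = €46,279.76 − €32,679.16 = €13,600.60.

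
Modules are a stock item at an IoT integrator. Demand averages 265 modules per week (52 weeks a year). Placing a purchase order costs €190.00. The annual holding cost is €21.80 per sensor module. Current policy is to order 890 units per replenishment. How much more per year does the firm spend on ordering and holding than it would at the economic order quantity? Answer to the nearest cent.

Annual demand D = 265 × 52 = 13,780.
EOQ = √(2DS/H) = √(2 × 13,780 × 190 / 21.8) ≈ 490.10.
Cost at Q* = (D/Q*)S + (Q*/2)H = √(2DSH) ≈ €10,684.27.
Cost at Q = 890: (13,780/890)×190 + (890/2)×21.8 = €2,941.80 + €9,701.00 = €12,642.80.
Excess = €12,642.80 − €10,684.27 = €1,958.53.

Extra cost ≈ €1,958.53 per year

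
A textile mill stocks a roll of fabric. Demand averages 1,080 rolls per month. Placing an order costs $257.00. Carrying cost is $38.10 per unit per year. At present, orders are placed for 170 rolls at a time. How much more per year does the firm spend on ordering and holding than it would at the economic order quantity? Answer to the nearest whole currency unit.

Annual demand D = 1,080 × 12 = 12,960.
EOQ = √(2DS/H) = √(2 × 12,960 × 257 / 38.1) ≈ 418.14.
Cost at Q* = (D/Q*)S + (Q*/2)H = √(2DSH) ≈ $15,931.13.
Cost at Q = 170: (12,960/170)×257 + (170/2)×38.1 = $19,592.47 + $3,238.50 = $22,830.97.
Excess = $22,830.97 − $15,931.13 = $6,899.84.

Extra cost ≈ $6,900 per year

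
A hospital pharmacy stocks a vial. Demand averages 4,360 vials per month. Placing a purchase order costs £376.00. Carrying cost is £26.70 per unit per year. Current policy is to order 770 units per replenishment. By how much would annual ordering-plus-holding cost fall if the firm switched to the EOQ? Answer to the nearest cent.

Annual demand D = 4,360 × 12 = 52,320.
EOQ = √(2DS/H) = √(2 × 52,320 × 376 / 26.7) ≈ 1213.91.
Cost at Q* = (D/Q*)S + (Q*/2)H = √(2DSH) ≈ £32,411.45.
Cost at Q = 770: (52,320/770)×376 + (770/2)×26.7 = £25,548.47 + £10,279.50 = £35,827.97.
Excess = £35,827.97 − £32,411.45 = £3,416.52.

Extra cost ≈ £3,416.52 per year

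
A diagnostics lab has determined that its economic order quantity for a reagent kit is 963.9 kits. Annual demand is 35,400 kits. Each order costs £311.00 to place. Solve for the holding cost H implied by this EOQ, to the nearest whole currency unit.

Squaring Q* = √(2DS/H) gives Q*² = 2DS/H.
From Q* = √(2DS/H): H = 2DS / Q*² = 2 × 35,400 × 311 / 963.9² = 23.6990.

H ≈ £24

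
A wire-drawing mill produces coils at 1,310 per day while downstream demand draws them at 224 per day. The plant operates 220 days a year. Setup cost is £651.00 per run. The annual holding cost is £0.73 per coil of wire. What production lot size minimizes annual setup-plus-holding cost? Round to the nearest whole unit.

Annual demand D = 224 × 220 = 49,280.
Production build-up factor (1 − d/p) = 1 − 224/1,310 = 0.8290.
Q* = √(2DS / (H(1 − d/p))) = √(2 × 49,280 × 651 / (0.73 × 0.8290)).
= √(64,162,560 / 0.6052) ≈ 10296.749.

Q* ≈ 10,297 coils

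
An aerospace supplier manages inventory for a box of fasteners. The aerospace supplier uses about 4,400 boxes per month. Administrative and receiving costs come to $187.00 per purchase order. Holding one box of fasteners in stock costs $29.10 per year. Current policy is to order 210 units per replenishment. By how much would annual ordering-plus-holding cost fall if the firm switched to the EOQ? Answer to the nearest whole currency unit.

Annual demand D = 4,400 × 12 = 52,800.
EOQ = √(2DS/H) = √(2 × 52,800 × 187 / 29.1) ≈ 823.77.
Cost at Q* = (D/Q*)S + (Q*/2)H = √(2DSH) ≈ $23,971.72.
Cost at Q = 210: (52,800/210)×187 + (210/2)×29.1 = $47,017.14 + $3,055.50 = $50,072.64.
Excess = $50,072.64 − $23,971.72 = $26,100.92.

Extra cost ≈ $26,101 per year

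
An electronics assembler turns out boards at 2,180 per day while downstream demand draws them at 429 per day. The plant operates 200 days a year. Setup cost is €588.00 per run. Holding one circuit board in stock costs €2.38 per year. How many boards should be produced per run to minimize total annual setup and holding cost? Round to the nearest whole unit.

Annual demand D = 429 × 200 = 85,800.
Production build-up factor (1 − d/p) = 1 − 429/2,180 = 0.8032.
Q* = √(2DS / (H(1 − d/p))) = √(2 × 85,800 × 588 / (2.38 × 0.8032)).
= √(100,900,800 / 1.9116) ≈ 7265.140.

Q* ≈ 7,265 boards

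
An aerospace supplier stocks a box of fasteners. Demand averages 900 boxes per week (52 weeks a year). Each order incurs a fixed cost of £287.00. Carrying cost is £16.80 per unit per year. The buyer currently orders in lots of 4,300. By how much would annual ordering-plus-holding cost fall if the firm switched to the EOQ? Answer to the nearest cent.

Annual demand D = 900 × 52 = 46,800.
EOQ = √(2DS/H) = √(2 × 46,800 × 287 / 16.8) ≈ 1264.52.
Cost at Q* = (D/Q*)S + (Q*/2)H = √(2DSH) ≈ £21,243.86.
Cost at Q = 4,300: (46,800/4,300)×287 + (4,300/2)×16.8 = £3,123.63 + £36,120.00 = £39,243.63.
Excess = £39,243.63 − £21,243.86 = £17,999.76.

Extra cost ≈ £17,999.76 per year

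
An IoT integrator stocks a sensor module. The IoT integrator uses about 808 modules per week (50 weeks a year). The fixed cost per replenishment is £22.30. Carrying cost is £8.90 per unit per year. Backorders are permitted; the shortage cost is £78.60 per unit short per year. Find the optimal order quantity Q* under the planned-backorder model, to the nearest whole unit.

Q* ≈ 475 modules

Annual demand D = 808 × 50 = 40,400.
With planned backorders, Q* = √(2DS/H) · √((H+B)/B).
√(2DS/H) = √(2 × 40,400 × 22.3 / 8.9) = 449.949.
√((H+B)/B) = √((8.9+78.6)/78.6) = 1.0551.
Q* ≈ 474.740.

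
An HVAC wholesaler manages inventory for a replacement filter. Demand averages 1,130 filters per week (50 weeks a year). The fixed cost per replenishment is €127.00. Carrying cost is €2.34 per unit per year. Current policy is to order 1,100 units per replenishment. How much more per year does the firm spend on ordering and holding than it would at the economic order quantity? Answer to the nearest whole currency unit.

Annual demand D = 1,130 × 50 = 56,500.
EOQ = √(2DS/H) = √(2 × 56,500 × 127 / 2.34) ≈ 2476.47.
Cost at Q* = (D/Q*)S + (Q*/2)H = √(2DSH) ≈ €5,794.94.
Cost at Q = 1,100: (56,500/1,100)×127 + (1,100/2)×2.34 = €6,523.18 + €1,287.00 = €7,810.18.
Excess = €7,810.18 − €5,794.94 = €2,015.24.

Extra cost ≈ €2,015 per year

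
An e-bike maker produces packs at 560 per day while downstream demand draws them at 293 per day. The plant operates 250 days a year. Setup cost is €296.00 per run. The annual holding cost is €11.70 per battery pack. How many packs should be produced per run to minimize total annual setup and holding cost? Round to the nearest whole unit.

Q* ≈ 2,788 packs

Annual demand D = 293 × 250 = 73,250.
Production build-up factor (1 − d/p) = 1 − 293/560 = 0.4768.
Q* = √(2DS / (H(1 − d/p))) = √(2 × 73,250 × 296 / (11.7 × 0.4768)).
= √(43,364,000 / 5.5784) ≈ 2788.111.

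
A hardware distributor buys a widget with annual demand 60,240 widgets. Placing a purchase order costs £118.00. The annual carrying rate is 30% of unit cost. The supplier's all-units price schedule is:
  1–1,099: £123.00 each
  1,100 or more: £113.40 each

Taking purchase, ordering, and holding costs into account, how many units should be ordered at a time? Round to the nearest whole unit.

Q* ≈ 1,100 widgets

Holding cost per unit per year at price C is H = 0.30·C.
For each price level, check whether its EOQ is feasible; otherwise the best quantity at that price is the breakpoint.
EOQ at £123.00 = 620.7 (feasible in tier 1): TC = 60,240×£123.00 + (60,240/620.7)×118 + (620.7/2)×0.30×£123.00 = £7,432,424.02.
EOQ at £113.40 = 646.4 < 1100, so use break Q=1100: TC = 60,240×£113.40 + (60,240/1100.0)×118 + (1100.0/2)×0.30×£113.40 = £6,856,389.11.
Lowest total cost is £6,856,389.11 at Q = 1100.0.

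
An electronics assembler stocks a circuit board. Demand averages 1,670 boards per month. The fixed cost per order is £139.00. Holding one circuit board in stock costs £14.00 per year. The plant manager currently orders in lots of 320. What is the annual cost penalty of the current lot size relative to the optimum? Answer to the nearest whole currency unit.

Annual demand D = 1,670 × 12 = 20,040.
EOQ = √(2DS/H) = √(2 × 20,040 × 139 / 14) ≈ 630.82.
Cost at Q* = (D/Q*)S + (Q*/2)H = √(2DSH) ≈ £8,831.52.
Cost at Q = 320: (20,040/320)×139 + (320/2)×14 = £8,704.88 + £2,240.00 = £10,944.88.
Excess = £10,944.88 − £8,831.52 = £2,113.36.

Extra cost ≈ £2,113 per year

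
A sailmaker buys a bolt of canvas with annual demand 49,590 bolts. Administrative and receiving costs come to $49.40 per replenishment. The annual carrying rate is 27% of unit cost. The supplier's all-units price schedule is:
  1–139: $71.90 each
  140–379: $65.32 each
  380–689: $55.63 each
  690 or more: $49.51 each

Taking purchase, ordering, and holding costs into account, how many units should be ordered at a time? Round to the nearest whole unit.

Q* ≈ 690 bolts

Holding cost per unit per year at price C is H = 0.27·C.
Candidates are each tier's EOQ (if it falls in that tier) and each price-break quantity.
Tier 1 ($71.90): EOQ = 502.4 exceeds tier's upper bound 139, so this tier is dominated.
Tier 2 ($65.32): EOQ = 527.1 exceeds tier's upper bound 379, so this tier is dominated.
EOQ at $55.63 = 571.1 (feasible in tier 3): TC = 49,590×$55.63 + (49,590/571.1)×49.4 + (571.1/2)×0.27×$55.63 = $2,767,270.21.
EOQ at $49.51 = 605.4 < 690, so use break Q=690: TC = 49,590×$49.51 + (49,590/690.0)×49.4 + (690.0/2)×0.27×$49.51 = $2,463,363.11.
Lowest total cost is $2,463,363.11 at Q = 690.0.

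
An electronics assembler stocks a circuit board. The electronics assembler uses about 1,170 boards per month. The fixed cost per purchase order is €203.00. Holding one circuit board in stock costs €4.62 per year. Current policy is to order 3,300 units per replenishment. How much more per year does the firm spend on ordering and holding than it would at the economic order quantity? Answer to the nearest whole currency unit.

Annual demand D = 1,170 × 12 = 14,040.
EOQ = √(2DS/H) = √(2 × 14,040 × 203 / 4.62) ≈ 1110.77.
Cost at Q* = (D/Q*)S + (Q*/2)H = √(2DSH) ≈ €5,131.77.
Cost at Q = 3,300: (14,040/3,300)×203 + (3,300/2)×4.62 = €863.67 + €7,623.00 = €8,486.67.
Excess = €8,486.67 − €5,131.77 = €3,354.90.

Extra cost ≈ €3,355 per year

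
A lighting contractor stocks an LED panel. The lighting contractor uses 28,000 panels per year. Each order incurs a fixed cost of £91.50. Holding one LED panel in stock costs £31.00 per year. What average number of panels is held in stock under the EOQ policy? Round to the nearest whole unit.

Average inventory ≈ 203 panels

EOQ = √(2DS/H) = √(2 × 28,000 × 91.5 / 31) ≈ 406.56.
Average inventory = Q*/2 ≈ 406.56 / 2 = 203.280.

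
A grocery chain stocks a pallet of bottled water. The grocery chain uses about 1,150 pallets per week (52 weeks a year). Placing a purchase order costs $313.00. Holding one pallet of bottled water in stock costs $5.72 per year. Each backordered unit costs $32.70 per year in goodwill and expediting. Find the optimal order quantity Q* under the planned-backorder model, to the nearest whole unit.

Q* ≈ 2,773 pallets

Annual demand D = 1,150 × 52 = 59,800.
With planned backorders, Q* = √(2DS/H) · √((H+B)/B).
√(2DS/H) = √(2 × 59,800 × 313 / 5.72) = 2558.231.
√((H+B)/B) = √((5.72+32.7)/32.7) = 1.0839.
Q* ≈ 2772.966.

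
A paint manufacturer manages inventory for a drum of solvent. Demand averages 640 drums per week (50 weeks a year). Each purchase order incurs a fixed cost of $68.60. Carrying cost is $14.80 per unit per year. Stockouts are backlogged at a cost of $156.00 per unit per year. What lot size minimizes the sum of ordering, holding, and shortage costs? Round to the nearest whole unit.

Q* ≈ 570 drums

Annual demand D = 640 × 50 = 32,000.
With planned backorders, Q* = √(2DS/H) · √((H+B)/B).
√(2DS/H) = √(2 × 32,000 × 68.6 / 14.8) = 544.655.
√((H+B)/B) = √((14.8+156)/156) = 1.0464.
Q* ≈ 569.905.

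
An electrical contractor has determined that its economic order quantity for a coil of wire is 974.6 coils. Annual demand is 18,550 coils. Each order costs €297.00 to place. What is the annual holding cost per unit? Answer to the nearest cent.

H ≈ €11.60

Invert the EOQ relation Q*² = 2DS/H.
From Q* = √(2DS/H): H = 2DS / Q*² = 2 × 18,550 × 297 / 974.6² = 11.6005.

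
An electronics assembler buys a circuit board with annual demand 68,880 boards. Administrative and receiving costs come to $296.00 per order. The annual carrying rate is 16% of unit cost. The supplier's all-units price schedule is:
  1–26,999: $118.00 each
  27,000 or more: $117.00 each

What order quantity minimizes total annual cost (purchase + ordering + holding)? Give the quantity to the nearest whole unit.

Q* ≈ 1,470 boards

Holding cost per unit per year at price C is H = 0.16·C.
Evaluate total cost at each tier's feasible EOQ or, if the EOQ is below the tier, at the tier's minimum quantity.
EOQ at $118.00 = 1469.6 (feasible in tier 1): TC = 68,880×$118.00 + (68,880/1469.6)×296 + (1469.6/2)×0.16×$118.00 = $8,155,586.51.
EOQ at $117.00 = 1475.9 < 27000, so use break Q=27000: TC = 68,880×$117.00 + (68,880/27000.0)×296 + (27000.0/2)×0.16×$117.00 = $8,312,435.13.
Lowest total cost is $8,155,586.51 at Q = 1469.6.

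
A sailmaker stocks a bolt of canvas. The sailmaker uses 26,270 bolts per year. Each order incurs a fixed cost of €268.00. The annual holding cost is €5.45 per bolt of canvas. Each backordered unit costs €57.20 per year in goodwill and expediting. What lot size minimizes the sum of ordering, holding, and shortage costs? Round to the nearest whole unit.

Q* ≈ 1,682 bolts

With planned backorders, Q* = √(2DS/H) · √((H+B)/B).
√(2DS/H) = √(2 × 26,270 × 268 / 5.45) = 1607.364.
√((H+B)/B) = √((5.45+57.2)/57.2) = 1.0466.
Q* ≈ 1682.196.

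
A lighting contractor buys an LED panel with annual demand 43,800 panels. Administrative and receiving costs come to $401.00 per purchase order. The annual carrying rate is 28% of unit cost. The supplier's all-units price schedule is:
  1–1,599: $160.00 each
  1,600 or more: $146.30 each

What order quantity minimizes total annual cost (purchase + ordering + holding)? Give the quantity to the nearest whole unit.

Q* ≈ 1,600 panels

Holding cost per unit per year at price C is H = 0.28·C.
Candidates are each tier's EOQ (if it falls in that tier) and each price-break quantity.
EOQ at $160.00 = 885.5 (feasible in tier 1): TC = 43,800×$160.00 + (43,800/885.5)×401 + (885.5/2)×0.28×$160.00 = $7,047,670.10.
EOQ at $146.30 = 926.0 < 1600, so use break Q=1600: TC = 43,800×$146.30 + (43,800/1600.0)×401 + (1600.0/2)×0.28×$146.30 = $6,451,688.58.
Lowest total cost is $6,451,688.58 at Q = 1600.0.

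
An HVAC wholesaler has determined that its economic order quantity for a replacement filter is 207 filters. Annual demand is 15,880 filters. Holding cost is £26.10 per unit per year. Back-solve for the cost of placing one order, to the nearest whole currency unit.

S ≈ £35

Squaring Q* = √(2DS/H) gives Q*² = 2DS/H.
From Q* = √(2DS/H): S = Q*²H / (2D) = 207² × 26.1 / (2 × 15,880) = 35.2128.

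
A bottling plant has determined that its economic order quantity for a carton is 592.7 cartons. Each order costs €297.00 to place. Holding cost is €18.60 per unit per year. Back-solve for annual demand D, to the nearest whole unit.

Invert the EOQ relation Q*² = 2DS/H.
From Q* = √(2DS/H): D = Q*²H / (2S) = 592.7² × 18.6 / (2 × 297) = 11000.093.

D ≈ 11,000 cartons per year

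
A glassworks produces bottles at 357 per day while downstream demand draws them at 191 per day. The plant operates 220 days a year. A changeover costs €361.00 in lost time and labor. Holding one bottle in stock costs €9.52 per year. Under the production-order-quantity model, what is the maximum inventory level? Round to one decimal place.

Annual demand D = 191 × 220 = 42,020.
Production build-up factor (1 − d/p) = 1 − 191/357 = 0.4650.
Q* = √(2DS / (H(1 − d/p))) = √(2 × 42,020 × 361 / (9.52 × 0.4650)).
= √(30,338,440 / 4.4267) ≈ 2617.931.
Maximum inventory = Q*(1 − d/p) = 2617.931 × 0.4650 ≈ 1217.301.

I_max ≈ 1,217.3 bottles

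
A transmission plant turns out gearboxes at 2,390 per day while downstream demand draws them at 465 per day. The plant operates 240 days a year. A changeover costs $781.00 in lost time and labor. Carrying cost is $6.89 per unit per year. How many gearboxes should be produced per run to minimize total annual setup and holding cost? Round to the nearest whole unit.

Annual demand D = 465 × 240 = 111,600.
Production build-up factor (1 − d/p) = 1 − 465/2,390 = 0.8054.
Q* = √(2DS / (H(1 − d/p))) = √(2 × 111,600 × 781 / (6.89 × 0.8054)).
= √(174,319,200 / 5.5495) ≈ 5604.625.

Q* ≈ 5,605 gearboxes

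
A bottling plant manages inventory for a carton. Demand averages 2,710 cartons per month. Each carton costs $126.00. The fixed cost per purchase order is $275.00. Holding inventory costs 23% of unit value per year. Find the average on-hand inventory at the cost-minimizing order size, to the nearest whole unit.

Annual demand D = 2,710 × 12 = 32,520.
Holding cost H = 0.23 × $126.00 = $28.9800 per unit per year.
Q* = √(2DS/H) = √(2 × 32,520 × 275 / 28.98) ≈ 785.61.
Average inventory = Q*/2 ≈ 785.61 / 2 = 392.805.

Average inventory ≈ 393 cartons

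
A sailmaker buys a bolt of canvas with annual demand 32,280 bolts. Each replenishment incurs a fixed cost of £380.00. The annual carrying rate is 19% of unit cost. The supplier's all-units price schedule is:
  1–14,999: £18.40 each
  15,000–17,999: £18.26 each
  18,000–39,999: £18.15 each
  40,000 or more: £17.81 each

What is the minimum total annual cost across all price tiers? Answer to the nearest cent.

TC* ≈ £603,213.03

Holding cost per unit per year at price C is H = 0.19·C.
For each price level, check whether its EOQ is feasible; otherwise the best quantity at that price is the breakpoint.
EOQ at £18.40 = 2649.0 (feasible in tier 1): TC = 32,280×£18.40 + (32,280/2649.0)×380 + (2649.0/2)×0.19×£18.40 = £603,213.03.
EOQ at £18.26 = 2659.2 < 15000, so use break Q=15000: TC = 32,280×£18.26 + (32,280/15000.0)×380 + (15000.0/2)×0.19×£18.26 = £616,271.06.
EOQ at £18.15 = 2667.2 < 18000, so use break Q=18000: TC = 32,280×£18.15 + (32,280/18000.0)×380 + (18000.0/2)×0.19×£18.15 = £617,599.97.
EOQ at £17.81 = 2692.6 < 40000, so use break Q=40000: TC = 32,280×£17.81 + (32,280/40000.0)×380 + (40000.0/2)×0.19×£17.81 = £642,891.46.
Lowest total cost among the candidates is at Q = 2649.0.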